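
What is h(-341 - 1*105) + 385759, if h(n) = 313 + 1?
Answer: 386073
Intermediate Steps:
h(n) = 314
h(-341 - 1*105) + 385759 = 314 + 385759 = 386073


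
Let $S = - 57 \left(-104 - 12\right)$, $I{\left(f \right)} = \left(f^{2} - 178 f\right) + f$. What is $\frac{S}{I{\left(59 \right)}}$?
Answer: $- \frac{3306}{3481} \approx -0.94973$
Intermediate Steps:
$I{\left(f \right)} = f^{2} - 177 f$
$S = 6612$ ($S = - 57 \left(-104 - 12\right) = \left(-57\right) \left(-116\right) = 6612$)
$\frac{S}{I{\left(59 \right)}} = \frac{6612}{59 \left(-177 + 59\right)} = \frac{6612}{59 \left(-118\right)} = \frac{6612}{-6962} = 6612 \left(- \frac{1}{6962}\right) = - \frac{3306}{3481}$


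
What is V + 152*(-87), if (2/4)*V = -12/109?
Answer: -1441440/109 ≈ -13224.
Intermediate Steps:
V = -24/109 (V = 2*(-12/109) = -24/109 ≈ -0.22018)
V + 152*(-87) = -24/109 + 152*(-87) = -24/109 - 13224 = -1441440/109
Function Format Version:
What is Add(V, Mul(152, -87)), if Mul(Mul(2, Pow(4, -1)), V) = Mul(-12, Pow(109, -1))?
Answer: Rational(-1441440, 109) ≈ -13224.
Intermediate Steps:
V = Rational(-24, 109) (V = Mul(2, Mul(-12, Pow(109, -1))) = Mul(2, Mul(-12, Rational(1, 109))) = Mul(2, Rational(-12, 109)) = Rational(-24, 109) ≈ -0.22018)
Add(V, Mul(152, -87)) = Add(Rational(-24, 109), Mul(152, -87)) = Add(Rational(-24, 109), -13224) = Rational(-1441440, 109)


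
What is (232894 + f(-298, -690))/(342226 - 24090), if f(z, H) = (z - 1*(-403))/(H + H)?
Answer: 21426241/29268512 ≈ 0.73206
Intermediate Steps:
f(z, H) = (403 + z)/(2*H) (f(z, H) = (z + 403)/((2*H)) = (403 + z)*(1/(2*H)) = (403 + z)/(2*H))
(232894 + f(-298, -690))/(342226 - 24090) = (232894 + (1/2)*(403 - 298)/(-690))/(342226 - 24090) = (232894 + (1/2)*(-1/690)*105)/318136 = (232894 - 7/92)*(1/318136) = (21426241/92)*(1/318136) = 21426241/29268512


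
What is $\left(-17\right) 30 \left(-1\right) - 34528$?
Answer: $-34018$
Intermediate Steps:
$\left(-17\right) 30 \left(-1\right) - 34528 = \left(-510\right) \left(-1\right) - 34528 = 510 - 34528 = -34018$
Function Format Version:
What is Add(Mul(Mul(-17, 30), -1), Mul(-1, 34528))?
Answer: -34018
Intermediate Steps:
Add(Mul(Mul(-17, 30), -1), Mul(-1, 34528)) = Add(Mul(-510, -1), -34528) = Add(510, -34528) = -34018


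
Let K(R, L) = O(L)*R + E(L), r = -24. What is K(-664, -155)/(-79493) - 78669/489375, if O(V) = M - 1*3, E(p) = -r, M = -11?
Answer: -1201623313/4322431875 ≈ -0.27800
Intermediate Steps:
E(p) = 24 (E(p) = -1*(-24) = 24)
O(V) = -14 (O(V) = -11 - 1*3 = -11 - 3 = -14)
K(R, L) = 24 - 14*R (K(R, L) = -14*R + 24 = 24 - 14*R)
K(-664, -155)/(-79493) - 78669/489375 = (24 - 14*(-664))/(-79493) - 78669/489375 = (24 + 9296)*(-1/79493) - 78669*1/489375 = 9320*(-1/79493) - 8741/54375 = -9320/79493 - 8741/54375 = -1201623313/4322431875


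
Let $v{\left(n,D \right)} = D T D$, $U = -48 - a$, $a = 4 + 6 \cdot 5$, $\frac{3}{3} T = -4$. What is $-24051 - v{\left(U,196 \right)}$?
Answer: $129613$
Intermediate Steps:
$T = -4$
$a = 34$ ($a = 4 + 30 = 34$)
$U = -82$ ($U = -48 - 34 = -82$)
$v{\left(n,D \right)} = - 4 D^{2}$ ($v{\left(n,D \right)} = D \left(-4\right) D = - 4 D D = - 4 D^{2}$)
$-24051 - v{\left(U,196 \right)} = -24051 - - 4 \cdot 196^{2} = -24051 - \left(-4\right) 38416 = -24051 - -153664 = -24051 + 153664 = 129613$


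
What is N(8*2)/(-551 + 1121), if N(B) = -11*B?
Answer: -88/285 ≈ -0.30877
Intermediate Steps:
N(8*2)/(-551 + 1121) = (-88*2)/(-551 + 1121) = -11*16/570 = -176*1/570 = -88/285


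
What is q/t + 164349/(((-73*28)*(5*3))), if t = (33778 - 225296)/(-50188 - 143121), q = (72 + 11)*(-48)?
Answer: -3940676981457/978656980 ≈ -4026.6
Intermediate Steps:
q = -3984 (q = 83*(-48) = -3984)
t = 191518/193309 (t = -191518/(-193309) = -191518*(-1/193309) = 191518/193309 ≈ 0.99074)
q/t + 164349/(((-73*28)*(5*3))) = -3984/191518/193309 + 164349/(((-73*28)*(5*3))) = -3984*193309/191518 + 164349/((-2044*15)) = -385071528/95759 + 164349/(-30660) = -385071528/95759 + 164349*(-1/30660) = -385071528/95759 - 54783/10220 = -3940676981457/978656980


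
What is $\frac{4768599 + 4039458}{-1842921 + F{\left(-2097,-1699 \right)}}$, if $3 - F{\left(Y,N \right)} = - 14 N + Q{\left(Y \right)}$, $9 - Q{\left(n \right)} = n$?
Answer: $- \frac{518121}{109930} \approx -4.7132$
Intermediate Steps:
$Q{\left(n \right)} = 9 - n$
$F{\left(Y,N \right)} = -6 + Y + 14 N$ ($F{\left(Y,N \right)} = 3 - \left(- 14 N - \left(-9 + Y\right)\right) = 3 - \left(9 - Y - 14 N\right) = 3 + \left(-9 + Y + 14 N\right) = -6 + Y + 14 N$)
$\frac{4768599 + 4039458}{-1842921 + F{\left(-2097,-1699 \right)}} = \frac{4768599 + 4039458}{-1842921 - 25889} = \frac{8808057}{-1842921 - 25889} = \frac{8808057}{-1868810} = 8808057 \left(- \frac{1}{1868810}\right) = - \frac{518121}{109930}$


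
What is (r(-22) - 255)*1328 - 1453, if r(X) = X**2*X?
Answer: -14480637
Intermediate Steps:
r(X) = X**3
(r(-22) - 255)*1328 - 1453 = ((-22)**3 - 255)*1328 - 1453 = (-10648 - 255)*1328 - 1453 = -10903*1328 - 1453 = -14479184 - 1453 = -14480637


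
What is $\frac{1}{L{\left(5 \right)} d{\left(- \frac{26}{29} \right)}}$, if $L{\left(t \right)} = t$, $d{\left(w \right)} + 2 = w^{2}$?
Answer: $- \frac{841}{5030} \approx -0.1672$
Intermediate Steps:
$d{\left(w \right)} = -2 + w^{2}$
$\frac{1}{L{\left(5 \right)} d{\left(- \frac{26}{29} \right)}} = \frac{1}{5 \left(-2 + \left(- \frac{26}{29}\right)^{2}\right)} = \frac{1}{5 \left(-2 + \frac{676}{841}\right)} = \frac{1}{5 \left(- \frac{1006}{841}\right)} = \frac{1}{5} \left(- \frac{841}{1006}\right) = - \frac{841}{5030}$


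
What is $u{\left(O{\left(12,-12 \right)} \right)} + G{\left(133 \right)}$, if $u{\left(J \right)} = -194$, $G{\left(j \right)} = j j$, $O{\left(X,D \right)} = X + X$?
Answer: $17495$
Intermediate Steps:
$O{\left(X,D \right)} = 2 X$
$G{\left(j \right)} = j^{2}$
$u{\left(O{\left(12,-12 \right)} \right)} + G{\left(133 \right)} = -194 + 133^{2} = -194 + 17689 = 17495$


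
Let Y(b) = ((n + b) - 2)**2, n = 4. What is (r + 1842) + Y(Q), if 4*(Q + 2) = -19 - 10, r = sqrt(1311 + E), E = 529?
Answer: 30313/16 + 4*sqrt(115) ≈ 1937.5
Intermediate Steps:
r = 4*sqrt(115) (r = sqrt(1311 + 529) = sqrt(1840) = 4*sqrt(115) ≈ 42.895)
Q = -37/4 (Q = -2 + (-19 - 10)/4 = -2 + (1/4)*(-29) = -2 - 29/4 = -37/4 ≈ -9.2500)
Y(b) = (2 + b)**2 (Y(b) = ((4 + b) - 2)**2 = (2 + b)**2)
(r + 1842) + Y(Q) = (4*sqrt(115) + 1842) + (2 - 37/4)**2 = (1842 + 4*sqrt(115)) + (-29/4)**2 = (1842 + 4*sqrt(115)) + 841/16 = 30313/16 + 4*sqrt(115)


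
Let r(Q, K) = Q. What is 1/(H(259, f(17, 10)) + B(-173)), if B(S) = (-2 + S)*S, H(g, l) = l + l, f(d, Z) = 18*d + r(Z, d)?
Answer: 1/30907 ≈ 3.2355e-5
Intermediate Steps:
f(d, Z) = Z + 18*d (f(d, Z) = 18*d + Z = Z + 18*d)
H(g, l) = 2*l
B(S) = S*(-2 + S)
1/(H(259, f(17, 10)) + B(-173)) = 1/(2*(10 + 18*17) - 173*(-2 - 173)) = 1/(2*(10 + 306) - 173*(-175)) = 1/(2*316 + 30275) = 1/(632 + 30275) = 1/30907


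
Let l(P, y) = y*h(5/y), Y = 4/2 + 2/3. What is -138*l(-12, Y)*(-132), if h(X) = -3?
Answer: -145728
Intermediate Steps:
Y = 8/3 (Y = 4*(1/2) + 2*(1/3) = 2 + 2/3 = 8/3 ≈ 2.6667)
l(P, y) = -3*y (l(P, y) = y*(-3) = -3*y)
-138*l(-12, Y)*(-132) = -(-414)*8/3*(-132) = -138*(-8)*(-132) = 1104*(-132) = -145728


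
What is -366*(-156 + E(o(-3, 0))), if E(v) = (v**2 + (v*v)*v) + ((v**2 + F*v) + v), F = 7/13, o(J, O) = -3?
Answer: 807030/13 ≈ 62079.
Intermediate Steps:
F = 7/13 (F = 7*(1/13) = 7/13 ≈ 0.53846)
E(v) = v**3 + 2*v**2 + 20*v/13 (E(v) = (v**2 + (v*v)*v) + ((v**2 + 7*v/13) + v) = (v**2 + v**2*v) + (v**2 + 20*v/13) = (v**2 + v**3) + (v**2 + 20*v/13) = v**3 + 2*v**2 + 20*v/13)
-366*(-156 + E(o(-3, 0))) = -366*(-156 + (1/13)*(-3)*(20 + 13*(-3)**2 + 26*(-3))) = -366*(-156 + (1/13)*(-3)*(20 + 13*9 - 78)) = -366*(-156 + (1/13)*(-3)*(20 + 117 - 78)) = -366*(-156 + (1/13)*(-3)*59) = -366*(-156 - 177/13) = -366*(-2205/13) = 807030/13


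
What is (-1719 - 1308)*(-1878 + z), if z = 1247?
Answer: 1910037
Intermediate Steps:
(-1719 - 1308)*(-1878 + z) = (-1719 - 1308)*(-1878 + 1247) = -3027*(-631) = 1910037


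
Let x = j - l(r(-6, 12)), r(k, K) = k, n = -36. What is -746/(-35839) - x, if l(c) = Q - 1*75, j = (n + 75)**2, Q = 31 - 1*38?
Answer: -57449171/35839 ≈ -1603.0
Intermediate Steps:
Q = -7 (Q = 31 - 38 = -7)
j = 1521 (j = (-36 + 75)**2 = 39**2 = 1521)
l(c) = -82 (l(c) = -7 - 1*75 = -7 - 75 = -82)
x = 1603 (x = 1521 - 1*(-82) = 1521 + 82 = 1603)
-746/(-35839) - x = -746/(-35839) - 1*1603 = -746*(-1/35839) - 1603 = 746/35839 - 1603 = -57449171/35839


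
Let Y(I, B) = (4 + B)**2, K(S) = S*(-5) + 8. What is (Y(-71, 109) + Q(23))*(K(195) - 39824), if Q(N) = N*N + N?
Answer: -543376911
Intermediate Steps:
Q(N) = N + N**2 (Q(N) = N**2 + N = N + N**2)
K(S) = 8 - 5*S (K(S) = -5*S + 8 = 8 - 5*S)
(Y(-71, 109) + Q(23))*(K(195) - 39824) = ((4 + 109)**2 + 23*(1 + 23))*((8 - 5*195) - 39824) = (113**2 + 23*24)*((8 - 975) - 39824) = (12769 + 552)*(-967 - 39824) = 13321*(-40791) = -543376911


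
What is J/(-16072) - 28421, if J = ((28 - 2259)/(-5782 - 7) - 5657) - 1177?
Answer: -2644273244373/93040808 ≈ -28421.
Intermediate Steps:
J = -39559795/5789 (J = (-2231/(-5789) - 5657) - 1177 = (-2231*(-1/5789) - 5657) - 1177 = (2231/5789 - 5657) - 1177 = -32746142/5789 - 1177 = -39559795/5789 ≈ -6833.6)
J/(-16072) - 28421 = -39559795/5789/(-16072) - 28421 = -39559795/5789*(-1/16072) - 28421 = 39559795/93040808 - 28421 = -2644273244373/93040808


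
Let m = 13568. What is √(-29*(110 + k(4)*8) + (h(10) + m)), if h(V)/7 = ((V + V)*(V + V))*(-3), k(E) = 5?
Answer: √818 ≈ 28.601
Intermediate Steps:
h(V) = -84*V² (h(V) = 7*(((V + V)*(V + V))*(-3)) = 7*(((2*V)*(2*V))*(-3)) = 7*((4*V²)*(-3)) = 7*(-12*V²) = -84*V²)
√(-29*(110 + k(4)*8) + (h(10) + m)) = √(-29*(110 + 5*8) + (-84*10² + 13568)) = √(-29*(110 + 40) + (-84*100 + 13568)) = √(-29*150 + (-8400 + 13568)) = √(-4350 + 5168) = √818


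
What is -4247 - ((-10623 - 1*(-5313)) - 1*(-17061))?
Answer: -15998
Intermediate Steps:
-4247 - ((-10623 - 1*(-5313)) - 1*(-17061)) = -4247 - ((-10623 + 5313) + 17061) = -4247 - (-5310 + 17061) = -4247 - 1*11751 = -4247 - 11751 = -15998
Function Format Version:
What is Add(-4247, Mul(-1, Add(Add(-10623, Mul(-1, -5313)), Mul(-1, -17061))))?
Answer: -15998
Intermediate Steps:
Add(-4247, Mul(-1, Add(Add(-10623, Mul(-1, -5313)), Mul(-1, -17061)))) = Add(-4247, Mul(-1, Add(Add(-10623, 5313), 17061))) = Add(-4247, Mul(-1, Add(-5310, 17061))) = Add(-4247, Mul(-1, 11751)) = Add(-4247, -11751) = -15998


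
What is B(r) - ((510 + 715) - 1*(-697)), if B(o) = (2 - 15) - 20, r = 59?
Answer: -1955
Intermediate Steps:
B(o) = -33 (B(o) = -13 - 20 = -33)
B(r) - ((510 + 715) - 1*(-697)) = -33 - ((510 + 715) - 1*(-697)) = -33 - (1225 + 697) = -33 - 1*1922 = -33 - 1922 = -1955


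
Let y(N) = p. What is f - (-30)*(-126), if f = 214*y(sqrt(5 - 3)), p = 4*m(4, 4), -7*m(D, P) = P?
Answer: -29884/7 ≈ -4269.1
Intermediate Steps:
m(D, P) = -P/7
p = -16/7 (p = 4*(-1/7*4) = 4*(-4/7) = -16/7 ≈ -2.2857)
y(N) = -16/7
f = -3424/7 (f = 214*(-16/7) = -3424/7 ≈ -489.14)
f - (-30)*(-126) = -3424/7 - (-30)*(-126) = -3424/7 - 1*3780 = -3424/7 - 3780 = -29884/7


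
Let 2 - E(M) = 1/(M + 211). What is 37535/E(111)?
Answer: 12086270/643 ≈ 18797.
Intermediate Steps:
E(M) = 2 - 1/(211 + M) (E(M) = 2 - 1/(M + 211) = 2 - 1/(211 + M))
37535/E(111) = 37535/(((421 + 2*111)/(211 + 111))) = 37535/(((421 + 222)/322)) = 37535/(((1/322)*643)) = 37535/(643/322) = 37535*(322/643) = 12086270/643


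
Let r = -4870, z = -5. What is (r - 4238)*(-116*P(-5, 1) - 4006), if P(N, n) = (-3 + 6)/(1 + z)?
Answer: 35694252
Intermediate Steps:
P(N, n) = -3/4 (P(N, n) = (-3 + 6)/(1 - 5) = 3/(-4) = 3*(-1/4) = -3/4)
(r - 4238)*(-116*P(-5, 1) - 4006) = (-4870 - 4238)*(-116*(-3/4) - 4006) = -9108*(87 - 4006) = -9108*(-3919) = 35694252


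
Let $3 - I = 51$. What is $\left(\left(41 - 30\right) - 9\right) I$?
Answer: $-96$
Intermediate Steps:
$I = -48$ ($I = 3 - 51 = -48$)
$\left(\left(41 - 30\right) - 9\right) I = \left(\left(41 - 30\right) - 9\right) \left(-48\right) = \left(11 - 9\right) \left(-48\right) = 2 \left(-48\right) = -96$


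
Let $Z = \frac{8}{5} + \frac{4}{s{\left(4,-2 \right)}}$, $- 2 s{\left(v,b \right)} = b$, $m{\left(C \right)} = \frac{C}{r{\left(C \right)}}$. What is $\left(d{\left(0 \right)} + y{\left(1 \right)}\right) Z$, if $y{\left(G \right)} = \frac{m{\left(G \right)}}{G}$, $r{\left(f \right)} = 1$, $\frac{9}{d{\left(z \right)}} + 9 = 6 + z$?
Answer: $- \frac{56}{5} \approx -11.2$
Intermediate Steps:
$d{\left(z \right)} = \frac{9}{-3 + z}$ ($d{\left(z \right)} = \frac{9}{-9 + \left(6 + z\right)} = \frac{9}{-3 + z}$)
$m{\left(C \right)} = C$ ($m{\left(C \right)} = \frac{C}{1} = C 1 = C$)
$y{\left(G \right)} = 1$ ($y{\left(G \right)} = \frac{G}{G} = 1$)
$s{\left(v,b \right)} = - \frac{b}{2}$
$Z = \frac{28}{5}$ ($Z = \frac{8}{5} + \frac{4}{\left(- \frac{1}{2}\right) \left(-2\right)} = 8 \cdot \frac{1}{5} + \frac{4}{1} = \frac{8}{5} + 4 \cdot 1 = \frac{8}{5} + 4 = \frac{28}{5} \approx 5.6$)
$\left(d{\left(0 \right)} + y{\left(1 \right)}\right) Z = \left(\frac{9}{-3 + 0} + 1\right) \frac{28}{5} = \left(\frac{9}{-3} + 1\right) \frac{28}{5} = \left(9 \left(- \frac{1}{3}\right) + 1\right) \frac{28}{5} = \left(-3 + 1\right) \frac{28}{5} = \left(-2\right) \frac{28}{5} = - \frac{56}{5}$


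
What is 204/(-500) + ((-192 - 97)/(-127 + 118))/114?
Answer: -16201/128250 ≈ -0.12632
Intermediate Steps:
204/(-500) + ((-192 - 97)/(-127 + 118))/114 = 204*(-1/500) - 289/(-9)*(1/114) = -51/125 - 289*(-⅑)*(1/114) = -51/125 + (289/9)*(1/114) = -51/125 + 289/1026 = -16201/128250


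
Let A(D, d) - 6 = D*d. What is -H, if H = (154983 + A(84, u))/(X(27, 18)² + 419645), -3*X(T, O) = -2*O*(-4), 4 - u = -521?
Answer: -18099/38359 ≈ -0.47183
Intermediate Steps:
u = 525 (u = 4 - 1*(-521) = 4 + 521 = 525)
A(D, d) = 6 + D*d
X(T, O) = -8*O/3 (X(T, O) = -(-2*O)*(-4)/3 = -8*O/3)
H = 18099/38359 (H = (154983 + (6 + 84*525))/((-8/3*18)² + 419645) = (154983 + (6 + 44100))/((-48)² + 419645) = (154983 + 44106)/(2304 + 419645) = 199089/421949 = 199089*(1/421949) = 18099/38359 ≈ 0.47183)
-H = -1*18099/38359 = -18099/38359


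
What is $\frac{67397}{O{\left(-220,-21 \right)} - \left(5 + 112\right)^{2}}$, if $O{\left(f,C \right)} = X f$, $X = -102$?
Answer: $\frac{67397}{8751} \approx 7.7016$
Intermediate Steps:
$O{\left(f,C \right)} = - 102 f$
$\frac{67397}{O{\left(-220,-21 \right)} - \left(5 + 112\right)^{2}} = \frac{67397}{\left(-102\right) \left(-220\right) - \left(5 + 112\right)^{2}} = \frac{67397}{22440 - 117^{2}} = \frac{67397}{22440 - 13689} = \frac{67397}{8751}$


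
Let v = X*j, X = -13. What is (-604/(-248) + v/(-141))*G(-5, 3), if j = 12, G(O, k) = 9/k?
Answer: 30963/2914 ≈ 10.626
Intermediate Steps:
v = -156 (v = -13*12 = -156)
(-604/(-248) + v/(-141))*G(-5, 3) = (-604/(-248) - 156/(-141))*(9/3) = (-604*(-1/248) - 156*(-1/141))*(9*(1/3)) = (151/62 + 52/47)*3 = (10321/2914)*3 = 30963/2914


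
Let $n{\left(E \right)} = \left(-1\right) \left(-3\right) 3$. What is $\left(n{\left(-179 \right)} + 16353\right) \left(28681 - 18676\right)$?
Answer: $163701810$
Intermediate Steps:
$n{\left(E \right)} = 9$ ($n{\left(E \right)} = 3 \cdot 3 = 9$)
$\left(n{\left(-179 \right)} + 16353\right) \left(28681 - 18676\right) = \left(9 + 16353\right) \left(28681 - 18676\right) = 16362 \cdot 10005 = 163701810$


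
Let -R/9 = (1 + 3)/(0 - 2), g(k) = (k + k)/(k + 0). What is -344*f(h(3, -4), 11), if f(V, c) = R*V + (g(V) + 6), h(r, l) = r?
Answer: -21328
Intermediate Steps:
g(k) = 2 (g(k) = (2*k)/k = 2)
R = 18 (R = -9*(1 + 3)/(0 - 2) = -36/(-2) = -36*(-1)/2 = -9*(-2) = 18)
f(V, c) = 8 + 18*V (f(V, c) = 18*V + (2 + 6) = 18*V + 8 = 8 + 18*V)
-344*f(h(3, -4), 11) = -344*(8 + 18*3) = -344*(8 + 54) = -344*62 = -21328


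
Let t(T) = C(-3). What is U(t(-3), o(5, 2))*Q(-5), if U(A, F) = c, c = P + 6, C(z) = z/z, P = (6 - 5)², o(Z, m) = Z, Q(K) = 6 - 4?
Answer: 14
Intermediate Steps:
Q(K) = 2
P = 1 (P = 1² = 1)
C(z) = 1
t(T) = 1
c = 7 (c = 1 + 6 = 7)
U(A, F) = 7
U(t(-3), o(5, 2))*Q(-5) = 7*2 = 14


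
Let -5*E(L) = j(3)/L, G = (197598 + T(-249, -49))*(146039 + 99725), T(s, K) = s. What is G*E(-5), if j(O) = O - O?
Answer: 0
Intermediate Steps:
j(O) = 0
G = 48501279636 (G = (197598 - 249)*(146039 + 99725) = 197349*245764 = 48501279636)
E(L) = 0 (E(L) = -0/L = -⅕*0 = 0)
G*E(-5) = 48501279636*0 = 0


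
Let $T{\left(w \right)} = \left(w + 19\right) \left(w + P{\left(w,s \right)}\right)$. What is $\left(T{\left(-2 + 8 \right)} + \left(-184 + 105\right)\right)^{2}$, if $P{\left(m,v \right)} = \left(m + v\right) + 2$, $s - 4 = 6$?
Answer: $271441$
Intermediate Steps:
$s = 10$ ($s = 4 + 6 = 10$)
$P{\left(m,v \right)} = 2 + m + v$
$T{\left(w \right)} = \left(12 + 2 w\right) \left(19 + w\right)$ ($T{\left(w \right)} = \left(w + 19\right) \left(w + \left(2 + w + 10\right)\right) = \left(19 + w\right) \left(w + \left(12 + w\right)\right) = \left(19 + w\right) \left(12 + 2 w\right) = \left(12 + 2 w\right) \left(19 + w\right)$)
$\left(T{\left(-2 + 8 \right)} + \left(-184 + 105\right)\right)^{2} = \left(\left(228 + 2 \left(-2 + 8\right)^{2} + 50 \left(-2 + 8\right)\right) + \left(-184 + 105\right)\right)^{2} = \left(\left(228 + 2 \cdot 6^{2} + 50 \cdot 6\right) - 79\right)^{2} = \left(\left(228 + 2 \cdot 36 + 300\right) - 79\right)^{2} = \left(\left(228 + 72 + 300\right) - 79\right)^{2} = \left(600 - 79\right)^{2} = 521^{2} = 271441$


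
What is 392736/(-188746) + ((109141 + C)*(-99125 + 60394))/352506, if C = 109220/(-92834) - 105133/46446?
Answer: -587945572137992890253/49022486331283332 ≈ -11993.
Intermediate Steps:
C = -7416374521/2155883982 (C = 109220*(-1/92834) - 105133*1/46446 = -54610/46417 - 105133/46446 = -7416374521/2155883982 ≈ -3.4401)
392736/(-188746) + ((109141 + C)*(-99125 + 60394))/352506 = 392736/(-188746) + ((109141 - 7416374521/2155883982)*(-99125 + 60394))/352506 = 392736*(-1/188746) + ((235287917304941/2155883982)*(-38731))*(1/352506) = -196368/94373 - 1301848046448238553/307983426*1/352506 = -196368/94373 - 118349822404385323/9869636869596 = -587945572137992890253/49022486331283332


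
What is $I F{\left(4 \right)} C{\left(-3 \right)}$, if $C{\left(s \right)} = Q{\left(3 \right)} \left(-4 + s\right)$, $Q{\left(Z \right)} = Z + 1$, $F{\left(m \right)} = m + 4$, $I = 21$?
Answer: $-4704$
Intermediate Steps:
$F{\left(m \right)} = 4 + m$
$Q{\left(Z \right)} = 1 + Z$
$C{\left(s \right)} = -16 + 4 s$ ($C{\left(s \right)} = \left(1 + 3\right) \left(-4 + s\right) = 4 \left(-4 + s\right) = -16 + 4 s$)
$I F{\left(4 \right)} C{\left(-3 \right)} = 21 \left(4 + 4\right) \left(-16 + 4 \left(-3\right)\right) = 21 \cdot 8 \left(-16 - 12\right) = 168 \left(-28\right) = -4704$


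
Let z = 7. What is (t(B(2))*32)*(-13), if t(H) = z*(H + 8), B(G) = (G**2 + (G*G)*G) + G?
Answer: -64064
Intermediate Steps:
B(G) = G + G**2 + G**3 (B(G) = (G**2 + G**2*G) + G = (G**2 + G**3) + G = G + G**2 + G**3)
t(H) = 56 + 7*H (t(H) = 7*(H + 8) = 7*(8 + H) = 56 + 7*H)
(t(B(2))*32)*(-13) = ((56 + 7*(2*(1 + 2 + 2**2)))*32)*(-13) = ((56 + 7*(2*(1 + 2 + 4)))*32)*(-13) = ((56 + 7*(2*7))*32)*(-13) = ((56 + 7*14)*32)*(-13) = ((56 + 98)*32)*(-13) = (154*32)*(-13) = 4928*(-13) = -64064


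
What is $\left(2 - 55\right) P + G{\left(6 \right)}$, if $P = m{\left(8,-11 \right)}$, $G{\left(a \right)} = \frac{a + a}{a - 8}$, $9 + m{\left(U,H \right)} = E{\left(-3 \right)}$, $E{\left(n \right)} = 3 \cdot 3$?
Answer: $-6$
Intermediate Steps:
$E{\left(n \right)} = 9$
$m{\left(U,H \right)} = 0$ ($m{\left(U,H \right)} = -9 + 9 = 0$)
$G{\left(a \right)} = \frac{2 a}{-8 + a}$
$P = 0$
$\left(2 - 55\right) P + G{\left(6 \right)} = \left(2 - 55\right) 0 + 2 \cdot 6 \frac{1}{-8 + 6} = \left(2 - 55\right) 0 + 2 \cdot 6 \frac{1}{-2} = \left(-53\right) 0 + 2 \cdot 6 \left(- \frac{1}{2}\right) = 0 - 6 = -6$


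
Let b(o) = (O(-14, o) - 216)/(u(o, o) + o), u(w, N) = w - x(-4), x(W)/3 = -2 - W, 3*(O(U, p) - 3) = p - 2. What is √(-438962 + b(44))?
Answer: I*√2951596806/82 ≈ 662.54*I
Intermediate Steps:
O(U, p) = 7/3 + p/3 (O(U, p) = 3 + (p - 2)/3 = 3 + (-2 + p)/3 = 3 + (-⅔ + p/3) = 7/3 + p/3)
x(W) = -6 - 3*W (x(W) = 3*(-2 - W) = -6 - 3*W)
u(w, N) = -6 + w (u(w, N) = w - (-6 - 3*(-4)) = w - (-6 + 12) = w - 1*6 = w - 6 = -6 + w)
b(o) = (-641/3 + o/3)/(-6 + 2*o) (b(o) = ((7/3 + o/3) - 216)/((-6 + o) + o) = (-641/3 + o/3)/(-6 + 2*o))
√(-438962 + b(44)) = √(-438962 + (-641 + 44)/(6*(-3 + 44))) = √(-438962 + (⅙)*(-597)/41) = √(-438962 + (⅙)*(1/41)*(-597)) = √(-438962 - 199/82) = √(-35995083/82) = I*√2951596806/82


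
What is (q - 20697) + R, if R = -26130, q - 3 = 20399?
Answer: -26425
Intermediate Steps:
q = 20402 (q = 3 + 20399 = 20402)
(q - 20697) + R = (20402 - 20697) - 26130 = -295 - 26130 = -26425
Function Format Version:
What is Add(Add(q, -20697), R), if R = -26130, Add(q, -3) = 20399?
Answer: -26425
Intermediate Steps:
q = 20402 (q = Add(3, 20399) = 20402)
Add(Add(q, -20697), R) = Add(Add(20402, -20697), -26130) = Add(-295, -26130) = -26425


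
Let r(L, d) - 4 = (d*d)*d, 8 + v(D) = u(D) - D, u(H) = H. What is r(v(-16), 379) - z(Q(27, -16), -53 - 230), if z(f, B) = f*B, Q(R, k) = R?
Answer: 54447584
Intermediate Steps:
z(f, B) = B*f
v(D) = -8 (v(D) = -8 + (D - D) = -8 + 0 = -8)
r(L, d) = 4 + d³ (r(L, d) = 4 + (d*d)*d = 4 + d²*d = 4 + d³)
r(v(-16), 379) - z(Q(27, -16), -53 - 230) = (4 + 379³) - (-53 - 230)*27 = (4 + 54439939) - (-283)*27 = 54439943 - 1*(-7641) = 54439943 + 7641 = 54447584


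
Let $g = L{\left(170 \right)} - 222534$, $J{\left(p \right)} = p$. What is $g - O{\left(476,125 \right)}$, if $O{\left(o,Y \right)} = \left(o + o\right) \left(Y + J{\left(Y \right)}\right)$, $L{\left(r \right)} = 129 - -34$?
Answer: $-460371$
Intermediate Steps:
$L{\left(r \right)} = 163$ ($L{\left(r \right)} = 129 + 34 = 163$)
$O{\left(o,Y \right)} = 4 Y o$ ($O{\left(o,Y \right)} = \left(o + o\right) \left(Y + Y\right) = 2 o 2 Y = 4 Y o$)
$g = -222371$ ($g = 163 - 222534 = -222371$)
$g - O{\left(476,125 \right)} = -222371 - 4 \cdot 125 \cdot 476 = -222371 - 238000 = -460371$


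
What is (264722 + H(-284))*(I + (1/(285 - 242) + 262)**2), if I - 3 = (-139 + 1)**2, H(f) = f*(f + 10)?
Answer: 1291791987472/43 ≈ 3.0042e+10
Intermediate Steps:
H(f) = f*(10 + f)
I = 19047 (I = 3 + (-139 + 1)**2 = 3 + (-138)**2 = 3 + 19044 = 19047)
(264722 + H(-284))*(I + (1/(285 - 242) + 262)**2) = (264722 - 284*(10 - 284))*(19047 + (1/(285 - 242) + 262)**2) = (264722 - 284*(-274))*(19047 + (1/43 + 262)**2) = (264722 + 77816)*(19047 + (1/43 + 262)**2) = 342538*(19047 + (11267/43)**2) = 342538*(19047 + 126945289/1849) = 342538*(162163192/1849) = 1291791987472/43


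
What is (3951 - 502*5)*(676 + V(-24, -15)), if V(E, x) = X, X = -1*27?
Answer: 935209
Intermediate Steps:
X = -27
V(E, x) = -27
(3951 - 502*5)*(676 + V(-24, -15)) = (3951 - 502*5)*(676 - 27) = (3951 - 2510)*649 = 1441*649 = 935209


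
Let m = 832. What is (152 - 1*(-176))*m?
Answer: 272896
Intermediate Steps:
(152 - 1*(-176))*m = (152 - 1*(-176))*832 = (152 + 176)*832 = 328*832 = 272896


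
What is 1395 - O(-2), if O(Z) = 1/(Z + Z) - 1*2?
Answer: 5589/4 ≈ 1397.3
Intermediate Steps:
O(Z) = -2 + 1/(2*Z) (O(Z) = 1/(2*Z) - 2 = -2 + 1/(2*Z))
1395 - O(-2) = 1395 - (-2 + (½)/(-2)) = 1395 - (-2 + (½)*(-½)) = 1395 - (-2 - ¼) = 1395 - 1*(-9/4) = 1395 + 9/4 = 5589/4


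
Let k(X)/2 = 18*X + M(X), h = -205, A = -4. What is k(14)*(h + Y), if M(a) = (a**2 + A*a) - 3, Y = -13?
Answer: -169604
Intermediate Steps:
M(a) = -3 + a**2 - 4*a (M(a) = (a**2 - 4*a) - 3 = -3 + a**2 - 4*a)
k(X) = -6 + 2*X**2 + 28*X (k(X) = 2*(18*X + (-3 + X**2 - 4*X)) = 2*(-3 + X**2 + 14*X) = -6 + 2*X**2 + 28*X)
k(14)*(h + Y) = (-6 + 2*14**2 + 28*14)*(-205 - 13) = (-6 + 2*196 + 392)*(-218) = (-6 + 392 + 392)*(-218) = 778*(-218) = -169604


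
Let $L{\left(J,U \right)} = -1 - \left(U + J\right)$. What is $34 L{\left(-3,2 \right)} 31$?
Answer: $0$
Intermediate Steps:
$L{\left(J,U \right)} = -1 - J - U$ ($L{\left(J,U \right)} = -1 - \left(J + U\right) = -1 - J - U$)
$34 L{\left(-3,2 \right)} 31 = 34 \left(-1 - -3 - 2\right) 31 = 34 \left(-1 + 3 - 2\right) 31 = 34 \cdot 0 \cdot 31 = 0 \cdot 31 = 0$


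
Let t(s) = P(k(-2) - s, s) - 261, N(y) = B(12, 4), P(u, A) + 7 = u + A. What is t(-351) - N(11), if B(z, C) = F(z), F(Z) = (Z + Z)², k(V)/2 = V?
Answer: -848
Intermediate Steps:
k(V) = 2*V
F(Z) = 4*Z² (F(Z) = (2*Z)² = 4*Z²)
B(z, C) = 4*z²
P(u, A) = -7 + A + u (P(u, A) = -7 + (u + A) = -7 + (A + u) = -7 + A + u)
N(y) = 576 (N(y) = 4*12² = 4*144 = 576)
t(s) = -272 (t(s) = (-7 + s + (2*(-2) - s)) - 261 = (-7 + s + (-4 - s)) - 261 = -11 - 261 = -272)
t(-351) - N(11) = -272 - 1*576 = -272 - 576 = -848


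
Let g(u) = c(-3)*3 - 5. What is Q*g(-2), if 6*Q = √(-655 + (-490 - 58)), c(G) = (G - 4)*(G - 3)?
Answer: 121*I*√1203/6 ≈ 699.47*I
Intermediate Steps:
c(G) = (-4 + G)*(-3 + G)
g(u) = 121 (g(u) = (12 + (-3)² - 7*(-3))*3 - 5 = (12 + 9 + 21)*3 - 5 = 42*3 - 5 = 126 - 5 = 121)
Q = I*√1203/6 (Q = √(-655 + (-490 - 58))/6 = √(-655 - 548)/6 = √(-1203)/6 = (I*√1203)/6 = I*√1203/6 ≈ 5.7807*I)
Q*g(-2) = (I*√1203/6)*121 = 121*I*√1203/6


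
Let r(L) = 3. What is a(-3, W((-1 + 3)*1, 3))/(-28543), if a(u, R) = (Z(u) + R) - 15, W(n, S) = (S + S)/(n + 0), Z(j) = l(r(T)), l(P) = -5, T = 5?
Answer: 1/1679 ≈ 0.00059559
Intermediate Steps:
Z(j) = -5
W(n, S) = 2*S/n (W(n, S) = (2*S)/n = 2*S/n)
a(u, R) = -20 + R (a(u, R) = (-5 + R) - 15 = -20 + R)
a(-3, W((-1 + 3)*1, 3))/(-28543) = (-20 + 2*3/((-1 + 3)*1))/(-28543) = (-20 + 2*3/(2*1))*(-1/28543) = (-20 + 2*3/2)*(-1/28543) = (-20 + 2*3*(½))*(-1/28543) = (-20 + 3)*(-1/28543) = -17*(-1/28543) = 1/1679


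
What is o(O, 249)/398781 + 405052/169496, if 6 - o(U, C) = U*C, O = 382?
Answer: 4039053835/1877549566 ≈ 2.1512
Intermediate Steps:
o(U, C) = 6 - C*U (o(U, C) = 6 - U*C = 6 - C*U)
o(O, 249)/398781 + 405052/169496 = (6 - 1*249*382)/398781 + 405052/169496 = (6 - 95118)*(1/398781) + 405052*(1/169496) = -95112*1/398781 + 101263/42374 = -10568/44309 + 101263/42374 = 4039053835/1877549566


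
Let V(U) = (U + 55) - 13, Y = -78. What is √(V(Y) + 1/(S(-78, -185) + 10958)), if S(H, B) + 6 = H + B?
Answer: I*√4113159267/10689 ≈ 6.0*I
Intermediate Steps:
S(H, B) = -6 + B + H (S(H, B) = -6 + (H + B) = -6 + (B + H) = -6 + B + H)
V(U) = 42 + U (V(U) = (55 + U) - 13 = 42 + U)
√(V(Y) + 1/(S(-78, -185) + 10958)) = √((42 - 78) + 1/((-6 - 185 - 78) + 10958)) = √(-36 + 1/(-269 + 10958)) = √(-36 + 1/10689) = √(-384803/10689) = I*√4113159267/10689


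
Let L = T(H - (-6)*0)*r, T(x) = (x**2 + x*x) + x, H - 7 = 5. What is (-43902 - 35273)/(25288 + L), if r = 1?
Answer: -79175/25588 ≈ -3.0942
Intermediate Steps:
H = 12 (H = 7 + 5 = 12)
T(x) = x + 2*x**2 (T(x) = (x**2 + x**2) + x = 2*x**2 + x = x + 2*x**2)
L = 300 (L = ((12 - (-6)*0)*(1 + 2*(12 - (-6)*0)))*1 = ((12 - 1*0)*(1 + 2*(12 - 1*0)))*1 = ((12 + 0)*(1 + 2*(12 + 0)))*1 = (12*(1 + 2*12))*1 = (12*(1 + 24))*1 = (12*25)*1 = 300*1 = 300)
(-43902 - 35273)/(25288 + L) = (-43902 - 35273)/(25288 + 300) = -79175/25588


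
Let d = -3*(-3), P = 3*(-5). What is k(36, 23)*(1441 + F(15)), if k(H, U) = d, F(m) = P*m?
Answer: 10944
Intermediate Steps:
P = -15
F(m) = -15*m
d = 9
k(H, U) = 9
k(36, 23)*(1441 + F(15)) = 9*(1441 - 15*15) = 9*(1441 - 225) = 9*1216 = 10944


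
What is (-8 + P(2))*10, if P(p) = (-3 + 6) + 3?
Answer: -20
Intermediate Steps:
P(p) = 6 (P(p) = 3 + 3 = 6)
(-8 + P(2))*10 = (-8 + 6)*10 = -2*10 = -20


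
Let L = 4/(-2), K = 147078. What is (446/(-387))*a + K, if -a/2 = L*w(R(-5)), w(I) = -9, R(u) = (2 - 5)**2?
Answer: 6326138/43 ≈ 1.4712e+5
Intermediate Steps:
R(u) = 9 (R(u) = (-3)**2 = 9)
L = -2 (L = 4*(-1/2) = -2)
a = -36 (a = -(-4)*(-9) = -2*18 = -36)
(446/(-387))*a + K = (446/(-387))*(-36) + 147078 = (446*(-1/387))*(-36) + 147078 = -446/387*(-36) + 147078 = 1784/43 + 147078 = 6326138/43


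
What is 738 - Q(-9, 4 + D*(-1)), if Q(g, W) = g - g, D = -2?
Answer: 738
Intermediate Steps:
Q(g, W) = 0
738 - Q(-9, 4 + D*(-1)) = 738 - 1*0 = 738 + 0 = 738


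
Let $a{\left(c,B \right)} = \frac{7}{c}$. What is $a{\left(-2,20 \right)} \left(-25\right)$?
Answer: $\frac{175}{2} \approx 87.5$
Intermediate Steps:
$a{\left(-2,20 \right)} \left(-25\right) = \frac{7}{-2} \left(-25\right) = 7 \left(- \frac{1}{2}\right) \left(-25\right) = \left(- \frac{7}{2}\right) \left(-25\right) = \frac{175}{2}$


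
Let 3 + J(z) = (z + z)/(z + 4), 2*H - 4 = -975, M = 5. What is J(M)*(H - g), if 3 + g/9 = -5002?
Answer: -1515023/18 ≈ -84168.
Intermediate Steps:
g = -45045 (g = -27 + 9*(-5002) = -27 - 45018 = -45045)
H = -971/2 (H = 2 + (½)*(-975) = 2 - 975/2 = -971/2 ≈ -485.50)
J(z) = -3 + 2*z/(4 + z) (J(z) = -3 + (z + z)/(z + 4) = -3 + (2*z)/(4 + z) = -3 + 2*z/(4 + z))
J(M)*(H - g) = ((-12 - 1*5)/(4 + 5))*(-971/2 - 1*(-45045)) = ((-12 - 5)/9)*(-971/2 + 45045) = ((⅑)*(-17))*(89119/2) = -17/9*89119/2 = -1515023/18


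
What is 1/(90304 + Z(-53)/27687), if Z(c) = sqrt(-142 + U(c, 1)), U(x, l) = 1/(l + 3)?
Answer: 30766370880256/2778326355970637887 - 55374*I*sqrt(7)/2778326355970637887 ≈ 1.1074e-5 - 5.2732e-14*I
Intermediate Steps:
U(x, l) = 1/(3 + l)
Z(c) = 9*I*sqrt(7)/2 (Z(c) = sqrt(-142 + 1/(3 + 1)) = sqrt(-142 + 1/4) = sqrt(-567/4) = 9*I*sqrt(7)/2)
1/(90304 + Z(-53)/27687) = 1/(90304 + (9*I*sqrt(7)/2)/27687) = 1/(90304 + (9*I*sqrt(7)/2)*(1/27687)) = 1/(90304 + 3*I*sqrt(7)/18458)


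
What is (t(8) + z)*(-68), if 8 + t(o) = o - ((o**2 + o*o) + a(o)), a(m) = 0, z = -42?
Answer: 11560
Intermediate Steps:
t(o) = -8 + o - 2*o**2 (t(o) = -8 + (o - ((o**2 + o*o) + 0)) = -8 + (o - ((o**2 + o**2) + 0)) = -8 + (o - (2*o**2 + 0)) = -8 + (o - 2*o**2) = -8 + o - 2*o**2)
(t(8) + z)*(-68) = ((-8 + 8 - 2*8**2) - 42)*(-68) = ((-8 + 8 - 2*64) - 42)*(-68) = ((-8 + 8 - 128) - 42)*(-68) = (-128 - 42)*(-68) = -170*(-68) = 11560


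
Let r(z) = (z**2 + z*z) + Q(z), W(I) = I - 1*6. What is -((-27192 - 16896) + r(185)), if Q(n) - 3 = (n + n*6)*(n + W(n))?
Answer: -495745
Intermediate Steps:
W(I) = -6 + I (W(I) = I - 6 = -6 + I)
Q(n) = 3 + 7*n*(-6 + 2*n) (Q(n) = 3 + (n + n*6)*(n + (-6 + n)) = 3 + (n + 6*n)*(-6 + 2*n) = 3 + (7*n)*(-6 + 2*n) = 3 + 7*n*(-6 + 2*n))
r(z) = 3 - 42*z + 16*z**2 (r(z) = (z**2 + z*z) + (3 - 42*z + 14*z**2) = (z**2 + z**2) + (3 - 42*z + 14*z**2) = 2*z**2 + (3 - 42*z + 14*z**2) = 3 - 42*z + 16*z**2)
-((-27192 - 16896) + r(185)) = -((-27192 - 16896) + (3 - 42*185 + 16*185**2)) = -(-44088 + (3 - 7770 + 16*34225)) = -(-44088 + (3 - 7770 + 547600)) = -(-44088 + 539833) = -1*495745 = -495745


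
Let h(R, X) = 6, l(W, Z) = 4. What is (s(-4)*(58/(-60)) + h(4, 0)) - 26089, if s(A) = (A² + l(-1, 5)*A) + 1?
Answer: -782519/30 ≈ -26084.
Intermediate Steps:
s(A) = 1 + A² + 4*A (s(A) = (A² + 4*A) + 1 = 1 + A² + 4*A)
(s(-4)*(58/(-60)) + h(4, 0)) - 26089 = ((1 + (-4)² + 4*(-4))*(58/(-60)) + 6) - 26089 = ((1 + 16 - 16)*(58*(-1/60)) + 6) - 26089 = (1*(-29/30) + 6) - 26089 = (-29/30 + 6) - 26089 = 151/30 - 26089 = -782519/30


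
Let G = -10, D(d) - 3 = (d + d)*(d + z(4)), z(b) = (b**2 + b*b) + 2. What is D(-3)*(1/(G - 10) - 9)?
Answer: 33123/20 ≈ 1656.2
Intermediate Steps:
z(b) = 2 + 2*b**2 (z(b) = (b**2 + b**2) + 2 = 2*b**2 + 2 = 2 + 2*b**2)
D(d) = 3 + 2*d*(34 + d) (D(d) = 3 + (d + d)*(d + (2 + 2*4**2)) = 3 + (2*d)*(d + (2 + 2*16)) = 3 + (2*d)*(d + (2 + 32)) = 3 + (2*d)*(d + 34) = 3 + (2*d)*(34 + d) = 3 + 2*d*(34 + d))
D(-3)*(1/(G - 10) - 9) = (3 + 2*(-3)**2 + 68*(-3))*(1/(-10 - 10) - 9) = (3 + 2*9 - 204)*(1/(-20) - 9) = (3 + 18 - 204)*(-1/20 - 9) = -183*(-181/20) = 33123/20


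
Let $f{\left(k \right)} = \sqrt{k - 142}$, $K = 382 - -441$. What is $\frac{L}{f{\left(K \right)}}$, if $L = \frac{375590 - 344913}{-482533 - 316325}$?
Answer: $- \frac{30677 \sqrt{681}}{544022298} \approx -0.0014715$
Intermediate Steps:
$K = 823$ ($K = 382 + 441 = 823$)
$L = - \frac{30677}{798858}$ ($L = \frac{30677}{-798858} = 30677 \left(- \frac{1}{798858}\right) = - \frac{30677}{798858} \approx -0.038401$)
$f{\left(k \right)} = \sqrt{-142 + k}$
$\frac{L}{f{\left(K \right)}} = - \frac{30677}{798858 \sqrt{-142 + 823}} = - \frac{30677}{798858 \sqrt{681}} = - \frac{30677 \frac{\sqrt{681}}{681}}{798858} = - \frac{30677 \sqrt{681}}{544022298}$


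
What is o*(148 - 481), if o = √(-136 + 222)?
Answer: -333*√86 ≈ -3088.1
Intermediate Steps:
o = √86 ≈ 9.2736
o*(148 - 481) = √86*(148 - 481) = √86*(-333) = -333*√86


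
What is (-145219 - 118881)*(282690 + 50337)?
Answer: -87952430700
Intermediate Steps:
(-145219 - 118881)*(282690 + 50337) = -264100*333027 = -87952430700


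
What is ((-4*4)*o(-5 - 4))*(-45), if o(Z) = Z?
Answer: -6480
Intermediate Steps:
((-4*4)*o(-5 - 4))*(-45) = ((-4*4)*(-5 - 4))*(-45) = -16*(-9)*(-45) = 144*(-45) = -6480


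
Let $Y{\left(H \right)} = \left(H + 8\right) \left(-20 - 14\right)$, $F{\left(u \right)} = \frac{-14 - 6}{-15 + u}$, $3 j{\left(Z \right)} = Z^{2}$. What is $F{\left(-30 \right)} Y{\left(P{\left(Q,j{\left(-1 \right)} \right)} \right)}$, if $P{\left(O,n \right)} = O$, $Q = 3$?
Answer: $- \frac{1496}{9} \approx -166.22$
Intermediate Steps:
$j{\left(Z \right)} = \frac{Z^{2}}{3}$
$F{\left(u \right)} = - \frac{20}{-15 + u}$
$Y{\left(H \right)} = -272 - 34 H$ ($Y{\left(H \right)} = \left(8 + H\right) \left(-34\right) = -272 - 34 H$)
$F{\left(-30 \right)} Y{\left(P{\left(Q,j{\left(-1 \right)} \right)} \right)} = - \frac{20}{-15 - 30} \left(-272 - 102\right) = - \frac{20}{-45} \left(-272 - 102\right) = \left(-20\right) \left(- \frac{1}{45}\right) \left(-374\right) = \frac{4}{9} \left(-374\right) = - \frac{1496}{9}$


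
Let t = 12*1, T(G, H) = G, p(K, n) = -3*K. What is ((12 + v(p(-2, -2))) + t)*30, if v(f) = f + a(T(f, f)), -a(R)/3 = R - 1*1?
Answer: 450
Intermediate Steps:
t = 12
a(R) = 3 - 3*R (a(R) = -3*(R - 1*1) = -3*(R - 1) = -3*(-1 + R) = 3 - 3*R)
v(f) = 3 - 2*f (v(f) = f + (3 - 3*f) = 3 - 2*f)
((12 + v(p(-2, -2))) + t)*30 = ((12 + (3 - (-6)*(-2))) + 12)*30 = ((12 + (3 - 2*6)) + 12)*30 = ((12 + (3 - 12)) + 12)*30 = ((12 - 9) + 12)*30 = (3 + 12)*30 = 15*30 = 450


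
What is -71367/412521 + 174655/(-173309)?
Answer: -28139132886/23831200663 ≈ -1.1808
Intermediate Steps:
-71367/412521 + 174655/(-173309) = -71367*1/412521 + 174655*(-1/173309) = -23789/137507 - 174655/173309 = -28139132886/23831200663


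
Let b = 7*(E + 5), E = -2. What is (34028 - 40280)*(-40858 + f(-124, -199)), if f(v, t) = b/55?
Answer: 14049300588/55 ≈ 2.5544e+8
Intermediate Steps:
b = 21 (b = 7*(-2 + 5) = 7*3 = 21)
f(v, t) = 21/55
(34028 - 40280)*(-40858 + f(-124, -199)) = (34028 - 40280)*(-40858 + 21/55) = -6252*(-2247169/55) = 14049300588/55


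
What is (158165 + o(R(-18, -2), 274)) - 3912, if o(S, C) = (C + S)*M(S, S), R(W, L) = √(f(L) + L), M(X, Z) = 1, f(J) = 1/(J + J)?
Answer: 154527 + 3*I/2 ≈ 1.5453e+5 + 1.5*I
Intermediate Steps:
f(J) = 1/(2*J)
R(W, L) = √(L + 1/(2*L)) (R(W, L) = √(1/(2*L) + L) = √(L + 1/(2*L)))
o(S, C) = C + S (o(S, C) = (C + S)*1 = C + S)
(158165 + o(R(-18, -2), 274)) - 3912 = (158165 + (274 + √(2/(-2) + 4*(-2))/2)) - 3912 = (158165 + (274 + √(2*(-½) - 8)/2)) - 3912 = (158165 + (274 + √(-1 - 8)/2)) - 3912 = (158165 + (274 + √(-9)/2)) - 3912 = (158165 + (274 + (3*I)/2)) - 3912 = (158165 + (274 + 3*I/2)) - 3912 = (158439 + 3*I/2) - 3912 = 154527 + 3*I/2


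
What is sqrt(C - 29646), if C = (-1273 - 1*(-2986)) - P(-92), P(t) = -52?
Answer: 7*I*sqrt(569) ≈ 166.98*I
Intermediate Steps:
C = 1765 (C = (-1273 - 1*(-2986)) - 1*(-52) = (-1273 + 2986) + 52 = 1713 + 52 = 1765)
sqrt(C - 29646) = sqrt(1765 - 29646) = sqrt(-27881) = 7*I*sqrt(569)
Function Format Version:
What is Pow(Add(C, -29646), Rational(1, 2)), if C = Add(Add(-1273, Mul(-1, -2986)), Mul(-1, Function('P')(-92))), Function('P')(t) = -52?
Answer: Mul(7, I, Pow(569, Rational(1, 2))) ≈ Mul(166.98, I)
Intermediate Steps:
C = 1765 (C = Add(Add(-1273, Mul(-1, -2986)), Mul(-1, -52)) = Add(Add(-1273, 2986), 52) = Add(1713, 52) = 1765)
Pow(Add(C, -29646), Rational(1, 2)) = Pow(Add(1765, -29646), Rational(1, 2)) = Pow(-27881, Rational(1, 2)) = Mul(7, I, Pow(569, Rational(1, 2)))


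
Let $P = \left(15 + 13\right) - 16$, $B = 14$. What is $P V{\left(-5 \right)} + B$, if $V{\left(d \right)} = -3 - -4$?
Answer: $26$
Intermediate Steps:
$V{\left(d \right)} = 1$ ($V{\left(d \right)} = -3 + 4 = 1$)
$P = 12$ ($P = 28 - 16 = 12$)
$P V{\left(-5 \right)} + B = 12 \cdot 1 + 14 = 12 + 14 = 26$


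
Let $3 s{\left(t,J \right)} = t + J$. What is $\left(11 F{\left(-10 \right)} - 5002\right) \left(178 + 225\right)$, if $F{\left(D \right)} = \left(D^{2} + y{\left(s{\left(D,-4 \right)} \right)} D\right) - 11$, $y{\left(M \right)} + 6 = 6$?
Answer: $-1621269$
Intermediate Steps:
$s{\left(t,J \right)} = \frac{J}{3} + \frac{t}{3}$ ($s{\left(t,J \right)} = \frac{t + J}{3} = \frac{J + t}{3} = \frac{J}{3} + \frac{t}{3}$)
$y{\left(M \right)} = 0$ ($y{\left(M \right)} = -6 + 6 = 0$)
$F{\left(D \right)} = -11 + D^{2}$ ($F{\left(D \right)} = \left(D^{2} + 0 D\right) - 11 = \left(D^{2} + 0\right) - 11 = D^{2} - 11 = -11 + D^{2}$)
$\left(11 F{\left(-10 \right)} - 5002\right) \left(178 + 225\right) = \left(11 \left(-11 + \left(-10\right)^{2}\right) - 5002\right) \left(178 + 225\right) = \left(11 \left(-11 + 100\right) - 5002\right) 403 = \left(11 \cdot 89 - 5002\right) 403 = \left(979 - 5002\right) 403 = \left(-4023\right) 403 = -1621269$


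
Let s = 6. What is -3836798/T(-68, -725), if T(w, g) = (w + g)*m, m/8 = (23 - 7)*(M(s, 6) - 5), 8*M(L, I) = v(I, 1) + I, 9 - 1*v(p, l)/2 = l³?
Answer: -1918399/114192 ≈ -16.800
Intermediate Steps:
v(p, l) = 18 - 2*l³
M(L, I) = 2 + I/8 (M(L, I) = ((18 - 2*1³) + I)/8 = ((18 - 2*1) + I)/8 = ((18 - 2) + I)/8 = (16 + I)/8 = 2 + I/8)
m = -288 (m = 8*((23 - 7)*((2 + (⅛)*6) - 5)) = 8*(16*((2 + ¾) - 5)) = 8*(16*(11/4 - 5)) = 8*(16*(-9/4)) = 8*(-36) = -288)
T(w, g) = -288*g - 288*w (T(w, g) = (w + g)*(-288) = (g + w)*(-288) = -288*g - 288*w)
-3836798/T(-68, -725) = -3836798/(-288*(-725) - 288*(-68)) = -3836798/(208800 + 19584) = -3836798/228384 = -3836798*1/228384 = -1918399/114192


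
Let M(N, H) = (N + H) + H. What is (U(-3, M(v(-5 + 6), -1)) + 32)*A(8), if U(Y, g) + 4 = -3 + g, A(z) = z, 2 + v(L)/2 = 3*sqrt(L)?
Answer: 200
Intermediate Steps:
v(L) = -4 + 6*sqrt(L) (v(L) = -4 + 2*(3*sqrt(L)) = -4 + 6*sqrt(L))
M(N, H) = N + 2*H (M(N, H) = (H + N) + H = N + 2*H)
U(Y, g) = -7 + g (U(Y, g) = -4 + (-3 + g) = -7 + g)
(U(-3, M(v(-5 + 6), -1)) + 32)*A(8) = ((-7 + ((-4 + 6*sqrt(-5 + 6)) + 2*(-1))) + 32)*8 = ((-7 + ((-4 + 6*sqrt(1)) - 2)) + 32)*8 = ((-7 + ((-4 + 6*1) - 2)) + 32)*8 = ((-7 + ((-4 + 6) - 2)) + 32)*8 = ((-7 + (2 - 2)) + 32)*8 = ((-7 + 0) + 32)*8 = (-7 + 32)*8 = 25*8 = 200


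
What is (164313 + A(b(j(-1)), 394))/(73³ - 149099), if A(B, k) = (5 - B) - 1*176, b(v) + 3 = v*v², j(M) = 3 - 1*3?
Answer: 164145/239918 ≈ 0.68417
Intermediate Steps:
j(M) = 0 (j(M) = 3 - 3 = 0)
b(v) = -3 + v³ (b(v) = -3 + v*v² = -3 + v³)
A(B, k) = -171 - B (A(B, k) = (5 - B) - 176 = -171 - B)
(164313 + A(b(j(-1)), 394))/(73³ - 149099) = (164313 + (-171 - (-3 + 0³)))/(73³ - 149099) = (164313 + (-171 - (-3 + 0)))/(389017 - 149099) = (164313 + (-171 - 1*(-3)))/239918 = (164313 + (-171 + 3))*(1/239918) = (164313 - 168)*(1/239918) = 164145*(1/239918) = 164145/239918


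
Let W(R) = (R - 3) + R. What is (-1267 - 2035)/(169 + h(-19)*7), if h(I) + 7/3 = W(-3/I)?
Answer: -14478/587 ≈ -24.664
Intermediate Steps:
W(R) = -3 + 2*R (W(R) = (-3 + R) + R = -3 + 2*R)
h(I) = -16/3 - 6/I (h(I) = -7/3 + (-3 + 2*(-3/I)) = -7/3 + (-3 - 6/I) = -16/3 - 6/I)
(-1267 - 2035)/(169 + h(-19)*7) = (-1267 - 2035)/(169 + (-16/3 - 6/(-19))*7) = -3302/(169 + (-16/3 - 6*(-1/19))*7) = -3302/(169 + (-16/3 + 6/19)*7) = -3302/(169 - 286/57*7) = -3302/(169 - 2002/57) = -3302/7631/57 = -3302*57/7631 = -14478/587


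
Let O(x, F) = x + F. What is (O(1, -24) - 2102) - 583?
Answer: -2708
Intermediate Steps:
O(x, F) = F + x
(O(1, -24) - 2102) - 583 = ((-24 + 1) - 2102) - 583 = (-23 - 2102) - 583 = -2125 - 583 = -2708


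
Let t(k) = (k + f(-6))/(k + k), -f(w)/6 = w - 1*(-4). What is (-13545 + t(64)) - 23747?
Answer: -1193325/32 ≈ -37291.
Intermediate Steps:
f(w) = -24 - 6*w (f(w) = -6*(w - 1*(-4)) = -6*(w + 4) = -6*(4 + w) = -24 - 6*w)
t(k) = (12 + k)/(2*k) (t(k) = (k + (-24 - 6*(-6)))/(k + k) = (k + (-24 + 36))/((2*k)) = (k + 12)*(1/(2*k)) = (12 + k)*(1/(2*k)) = (12 + k)/(2*k))
(-13545 + t(64)) - 23747 = (-13545 + (1/2)*(12 + 64)/64) - 23747 = (-13545 + (1/2)*(1/64)*76) - 23747 = (-13545 + 19/32) - 23747 = -433421/32 - 23747 = -1193325/32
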